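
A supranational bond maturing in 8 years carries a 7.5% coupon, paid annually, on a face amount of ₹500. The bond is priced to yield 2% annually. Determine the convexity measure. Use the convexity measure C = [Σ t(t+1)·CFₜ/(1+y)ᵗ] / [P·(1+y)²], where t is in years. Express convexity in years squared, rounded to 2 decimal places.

53.00

With y = 0.02:
  t   CF        PV=CF/(1+0.02)^t    t·PV        t(t+1)·PV
  1        37.50        36.7647        36.7647          73.5294
  2        37.50        36.0438        72.0877         216.2630
  3        37.50        35.3371       106.0113         424.0451
  4        37.50        34.6442       138.5768         692.8841
  5        37.50        33.9649       169.8245       1,018.9472
  6        37.50        33.2989       199.7936       1,398.5549
  7        37.50        32.6460       228.5220       1,828.1764
  8       537.50       458.7511     3,670.0086      33,030.0774
  Σ                    701.4507     4,621.5892      38,682.4773
P = 701.4507.
Convexity = Σ t(t+1)·PV / [P·(1+y)²] = 38,682.4773 / (701.4507 × 1.040400) = 53.00499.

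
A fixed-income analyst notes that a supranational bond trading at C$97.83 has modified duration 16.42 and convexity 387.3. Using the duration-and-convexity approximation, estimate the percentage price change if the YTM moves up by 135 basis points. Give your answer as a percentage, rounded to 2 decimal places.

Duration effect: -D_mod·Δy = -16.42 × (+0.0135) = -0.221670
Convexity effect: ½·C·(Δy)² = 0.5 × 387.3 × (0.0135)² = +0.0352927125
ΔP/P ≈ -0.221670 + 0.0352927125 = -0.1863772875
= -18.63772875%.

-18.64%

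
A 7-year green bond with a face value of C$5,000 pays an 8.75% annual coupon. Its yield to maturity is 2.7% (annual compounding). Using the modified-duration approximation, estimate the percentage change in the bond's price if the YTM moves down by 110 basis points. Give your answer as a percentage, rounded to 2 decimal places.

Periodic yield y = 0.027. Modified duration first:
  t   CF        PV=CF/(1+0.027)^t    t·PV
  1       437.50       425.9981       425.9981
  2       437.50       414.7985       829.5970
  3       437.50       403.8934     1,211.6801
  4       437.50       393.2749     1,573.0998
  5       437.50       382.9357     1,914.6784
  6       437.50       372.8682     2,237.2095
  7     5,437.50     4,512.3852    31,586.6963
  Σ                  6,906.1540    39,778.9591
P = 6,906.1540; D_Mac = 5.75993 yrs; D_mod = 5.75993/(1+0.027) = 5.60850 yrs.
ΔP/P ≈ -D_mod · Δy = -5.60850 × (-0.011) = +0.061693 = +6.1693%.

+6.17%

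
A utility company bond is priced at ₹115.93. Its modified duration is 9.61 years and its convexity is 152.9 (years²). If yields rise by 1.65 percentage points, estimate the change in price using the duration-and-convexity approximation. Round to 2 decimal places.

-₹15.97

Duration effect: -D_mod·Δy = -9.61 × (+0.0165) = -0.158565
Convexity effect: ½·C·(Δy)² = 0.5 × 152.9 × (0.0165)² = +0.0208135125
ΔP/P ≈ -0.158565 + 0.0208135125 = -0.1377514875
ΔP ≈ 115.93 × (-0.1377514875) = -15.969529945875.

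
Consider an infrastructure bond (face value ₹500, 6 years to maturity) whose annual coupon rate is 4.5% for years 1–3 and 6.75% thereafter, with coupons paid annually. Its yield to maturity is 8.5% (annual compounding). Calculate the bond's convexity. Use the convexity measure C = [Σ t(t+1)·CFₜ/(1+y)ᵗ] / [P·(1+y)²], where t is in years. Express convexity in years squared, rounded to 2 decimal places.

With y = 0.085:
  t   CF        PV=CF/(1+0.085)^t    t·PV        t(t+1)·PV
  1        22.50        20.7373        20.7373          41.4747
  2        22.50        19.1127        38.2255         114.6765
  3        22.50        17.6154        52.8463         211.3852
  4        33.75        24.3531        97.4125         487.0626
  5        33.75        22.4453       112.2264         673.3585
  6       533.75       327.1594     1,962.9567      13,740.6966
  Σ                    431.4234     2,284.4047      15,268.6540
P = 431.4234.
Convexity = Σ t(t+1)·PV / [P·(1+y)²] = 15,268.6540 / (431.4234 × 1.177225) = 30.06337.

30.06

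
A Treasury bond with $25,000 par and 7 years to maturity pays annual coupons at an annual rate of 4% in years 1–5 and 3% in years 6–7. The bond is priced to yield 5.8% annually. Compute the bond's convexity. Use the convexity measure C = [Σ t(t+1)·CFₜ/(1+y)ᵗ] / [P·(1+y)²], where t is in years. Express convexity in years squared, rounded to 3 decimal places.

42.409

With y = 0.058:
  t   CF        PV=CF/(1+0.058)^t    t·PV        t(t+1)·PV
  1     1,000.00       945.1796       945.1796       1,890.3592
  2     1,000.00       893.3644     1,786.7289       5,360.1867
  3     1,000.00       844.3898     2,533.1695      10,132.6780
  4     1,000.00       798.1000     3,192.4001      15,962.0007
  5     1,000.00       754.3479     3,771.7393      22,630.4357
  6       750.00       534.7456     3,208.4739      22,459.3171
  7    25,750.00    17,353.1196   121,471.8371     971,774.6964
  Σ                 22,123.2470   136,909.5283   1,050,209.6739
P = 22,123.2470.
Convexity = Σ t(t+1)·PV / [P·(1+y)²] = 1,050,209.6739 / (22,123.2470 × 1.119364) = 42.40878.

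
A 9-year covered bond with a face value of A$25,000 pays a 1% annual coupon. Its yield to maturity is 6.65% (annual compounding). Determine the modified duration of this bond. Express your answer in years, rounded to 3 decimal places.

8.001 years

Periodic yield y = 0.0665. First find Macaulay duration:
  t   CF        PV=CF/(1+0.0665)^t    t·PV
  1       250.00       234.4116       234.4116
  2       250.00       219.7952       439.5905
  3       250.00       206.0902       618.2707
  4       250.00       193.2398       772.9592
  5       250.00       181.1906       905.9531
  6       250.00       169.8928     1,019.3565
  7       250.00       159.2993     1,115.0954
  8       250.00       149.3665     1,194.9318
  9    25,250.00    14,145.3483   127,308.1344
  Σ                 15,658.6344   133,608.7032
P = 15,658.6344; Macaulay duration = 133,608.7032 / 15,658.6344 = 8.53259 years.
Modified duration = D_Mac / (1 + y) = 8.53259 / 1.0665 = 8.00055 years.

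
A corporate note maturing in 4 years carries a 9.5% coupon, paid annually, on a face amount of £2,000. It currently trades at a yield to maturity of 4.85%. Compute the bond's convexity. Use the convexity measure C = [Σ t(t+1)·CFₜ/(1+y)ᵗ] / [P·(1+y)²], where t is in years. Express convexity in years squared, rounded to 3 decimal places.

With y = 0.0485:
  t   CF        PV=CF/(1+0.0485)^t    t·PV        t(t+1)·PV
  1       190.00       181.2113       181.2113         362.4225
  2       190.00       172.8290       345.6581       1,036.9743
  3       190.00       164.8346       494.5037       1,978.0148
  4     2,190.00     1,812.0508     7,248.2033      36,241.0166
  Σ                  2,330.9257     8,269.5764      39,618.4282
P = 2,330.9257.
Convexity = Σ t(t+1)·PV / [P·(1+y)²] = 39,618.4282 / (2,330.9257 × 1.099352) = 15.46080.

15.461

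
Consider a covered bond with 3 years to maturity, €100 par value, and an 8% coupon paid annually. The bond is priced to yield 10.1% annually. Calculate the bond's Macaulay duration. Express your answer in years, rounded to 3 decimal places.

Periodic yield y = 0.101. Discount each cash flow and weight by its year:
  t   CF        PV=CF/(1+0.101)^t    t·PV
  1         8.00         7.2661         7.2661
  2         8.00         6.5996        13.1991
  3       108.00        80.9211       242.7633
  Σ                     94.7868       263.2286
Price P = Σ PV = 94.7868.
Macaulay duration = Σ(t·PV) / P = 263.2286 / 94.7868 = 2.77706 years.

2.777 years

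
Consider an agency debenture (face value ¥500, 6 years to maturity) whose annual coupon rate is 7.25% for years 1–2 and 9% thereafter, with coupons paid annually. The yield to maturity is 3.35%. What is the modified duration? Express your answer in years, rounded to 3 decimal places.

Periodic yield y = 0.0335. First find Macaulay duration:
  t   CF        PV=CF/(1+0.0335)^t    t·PV
  1        36.25        35.0750        35.0750
  2        36.25        33.9381        67.8761
  3        45.00        40.7644       122.2932
  4        45.00        39.4431       157.7722
  5        45.00        38.1645       190.8227
  6       545.00       447.2328     2,683.3966
  Σ                    634.6178     3,257.2359
P = 634.6178; Macaulay duration = 3,257.2359 / 634.6178 = 5.13259 years.
Modified duration = D_Mac / (1 + y) = 5.13259 / 1.0335 = 4.96623 years.

4.966 years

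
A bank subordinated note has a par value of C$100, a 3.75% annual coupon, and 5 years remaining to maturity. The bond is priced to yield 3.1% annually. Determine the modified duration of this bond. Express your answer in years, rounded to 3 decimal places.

Periodic yield y = 0.031. First find Macaulay duration:
  t   CF        PV=CF/(1+0.031)^t    t·PV
  1         3.75         3.6372         3.6372
  2         3.75         3.5279         7.0558
  3         3.75         3.4218        10.2654
  4         3.75         3.3189        13.2757
  5       103.75        89.0625       445.3124
  Σ                    102.9683       479.5465
P = 102.9683; Macaulay duration = 479.5465 / 102.9683 = 4.65722 years.
Modified duration = D_Mac / (1 + y) = 4.65722 / 1.031 = 4.51719 years.

4.517 years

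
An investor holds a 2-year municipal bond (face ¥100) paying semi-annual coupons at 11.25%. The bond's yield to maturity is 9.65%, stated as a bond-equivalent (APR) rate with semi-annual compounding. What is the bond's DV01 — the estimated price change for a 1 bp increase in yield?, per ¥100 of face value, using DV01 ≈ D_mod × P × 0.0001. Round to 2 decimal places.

Periodic yield y = 0.04825.
  t   CF        PV=CF/(1+0.04825)^t    t·PV
  1        5.625         5.3661         5.3661
  2        5.625         5.1191        10.2382
  3        5.625         4.8835        14.6504
  4      105.625        87.4797       349.9188
  Σ                    102.8483       380.1734
P = 102.8483; D_Mac = 3.69645 half-year periods = 1.84822 yrs; D_mod = 1.76315 yrs.
DV01 ≈ 1.76315 × 102.8483 × 0.0001 = 0.018134.

¥0.02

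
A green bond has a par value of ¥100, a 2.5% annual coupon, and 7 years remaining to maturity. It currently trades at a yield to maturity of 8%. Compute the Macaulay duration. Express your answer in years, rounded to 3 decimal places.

6.397 years

Periodic yield y = 0.08. Discount each cash flow and weight by its year:
  t   CF        PV=CF/(1+0.08)^t    t·PV
  1         2.50         2.3148         2.3148
  2         2.50         2.1433         4.2867
  3         2.50         1.9846         5.9537
  4         2.50         1.8376         7.3503
  5         2.50         1.7015         8.5073
  6         2.50         1.5754         9.4525
  7       102.50        59.8078       418.6544
  Σ                     71.3650       456.5197
Price P = Σ PV = 71.3650.
Macaulay duration = Σ(t·PV) / P = 456.5197 / 71.3650 = 6.39697 years.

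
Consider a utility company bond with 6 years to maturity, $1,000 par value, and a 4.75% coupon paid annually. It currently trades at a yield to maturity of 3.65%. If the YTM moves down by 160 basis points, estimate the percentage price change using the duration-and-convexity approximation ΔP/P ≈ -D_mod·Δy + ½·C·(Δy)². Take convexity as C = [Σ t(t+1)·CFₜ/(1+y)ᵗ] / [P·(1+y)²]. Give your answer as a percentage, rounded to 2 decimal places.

With y = 0.0365:
  t   CF        PV=CF/(1+0.0365)^t    t·PV        t(t+1)·PV
  1        47.50        45.8273        45.8273          91.6546
  2        47.50        44.2135        88.4270         265.2811
  3        47.50        42.6565       127.9696         511.8786
  4        47.50        41.1544       164.6176         823.0882
  5        47.50        39.7052       198.5259       1,191.1551
  6     1,047.50       844.7694     5,068.6166      35,480.3164
  Σ                  1,058.3264     5,693.9841      38,363.3739
P = 1,058.3264; D_Mac = 5.38018 yrs; D_mod = 5.19072 yrs; C = 33.74105.
Duration effect: -5.19072 × (-0.016) = +0.083051
Convexity effect: 0.5 × 33.74105 × (-0.016)² = +0.0043189
ΔP/P ≈ +0.083051 + 0.0043189 = +0.087370 = +8.7370%.

+8.74%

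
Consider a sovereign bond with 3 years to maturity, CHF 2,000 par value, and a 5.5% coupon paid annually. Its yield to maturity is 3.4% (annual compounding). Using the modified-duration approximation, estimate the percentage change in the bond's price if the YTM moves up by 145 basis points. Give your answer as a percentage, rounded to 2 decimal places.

Periodic yield y = 0.034. Modified duration first:
  t   CF        PV=CF/(1+0.034)^t    t·PV
  1       110.00       106.3830       106.3830
  2       110.00       102.8849       205.7698
  3     2,110.00     1,908.6260     5,725.8780
  Σ                  2,117.8939     6,038.0308
P = 2,117.8939; D_Mac = 2.85096 yrs; D_mod = 2.85096/(1+0.034) = 2.75721 yrs.
ΔP/P ≈ -D_mod · Δy = -2.75721 × (+0.0145) = -0.039980 = -3.9980%.

-4.00%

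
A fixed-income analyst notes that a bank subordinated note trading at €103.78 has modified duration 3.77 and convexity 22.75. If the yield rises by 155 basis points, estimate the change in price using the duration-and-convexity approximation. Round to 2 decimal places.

Duration effect: -D_mod·Δy = -3.77 × (+0.0155) = -0.058435
Convexity effect: ½·C·(Δy)² = 0.5 × 22.75 × (0.0155)² = +0.00273284375
ΔP/P ≈ -0.058435 + 0.00273284375 = -0.05570215625
ΔP ≈ 103.78 × (-0.05570215625) = -5.780769775625.

-€5.78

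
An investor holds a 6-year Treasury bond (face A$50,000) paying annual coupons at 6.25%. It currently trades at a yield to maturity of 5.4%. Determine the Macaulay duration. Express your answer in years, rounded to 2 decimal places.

Periodic yield y = 0.054. Discount each cash flow and weight by its year:
  t   CF        PV=CF/(1+0.054)^t    t·PV
  1     3,125.00     2,964.8956     2,964.8956
  2     3,125.00     2,812.9940     5,625.9879
  3     3,125.00     2,668.8747     8,006.6242
  4     3,125.00     2,532.1392    10,128.5568
  5     3,125.00     2,402.4091    12,012.0456
  6    53,125.00    38,748.5341   232,491.2049
  Σ                 52,129.8468   271,229.3150
Price P = Σ PV = 52,129.8468.
Macaulay duration = Σ(t·PV) / P = 271,229.3150 / 52,129.8468 = 5.20296 years.

5.20 years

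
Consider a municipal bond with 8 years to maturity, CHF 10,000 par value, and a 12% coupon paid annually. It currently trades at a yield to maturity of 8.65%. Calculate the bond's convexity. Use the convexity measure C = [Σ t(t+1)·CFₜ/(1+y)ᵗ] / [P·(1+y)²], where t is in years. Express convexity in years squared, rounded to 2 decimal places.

With y = 0.0865:
  t   CF        PV=CF/(1+0.0865)^t    t·PV        t(t+1)·PV
  1     1,200.00     1,104.4639     1,104.4639       2,208.9277
  2     1,200.00     1,016.5337     2,033.0674       6,099.2023
  3     1,200.00       935.6040     2,806.8119      11,227.2476
  4     1,200.00       861.1173     3,444.4693      17,222.3464
  5     1,200.00       792.5608     3,962.8040      23,776.8242
  6     1,200.00       729.4623     4,376.7739      30,637.4173
  7     1,200.00       671.3873     4,699.7112      37,597.6896
  8    11,200.00     5,767.4014    46,139.2111     415,252.8997
  Σ                 11,878.5307    68,567.3127     544,022.5549
P = 11,878.5307.
Convexity = Σ t(t+1)·PV / [P·(1+y)²] = 544,022.5549 / (11,878.5307 × 1.180482) = 38.79669.

38.80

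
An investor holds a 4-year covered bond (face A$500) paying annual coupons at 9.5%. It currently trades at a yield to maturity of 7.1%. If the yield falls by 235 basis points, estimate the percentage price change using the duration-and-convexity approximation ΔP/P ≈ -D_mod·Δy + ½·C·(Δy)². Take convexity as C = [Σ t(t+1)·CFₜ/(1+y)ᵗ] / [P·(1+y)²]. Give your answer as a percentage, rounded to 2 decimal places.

With y = 0.071:
  t   CF        PV=CF/(1+0.071)^t    t·PV        t(t+1)·PV
  1        47.50        44.3511        44.3511          88.7021
  2        47.50        41.4109        82.8218         248.4654
  3        47.50        38.6656       115.9969         463.9877
  4       547.50       416.1273     1,664.5093       8,322.5466
  Σ                    540.5549     1,907.6791       9,123.7018
P = 540.5549; D_Mac = 3.52911 yrs; D_mod = 3.29516 yrs; C = 14.71473.
Duration effect: -3.29516 × (-0.0235) = +0.077436
Convexity effect: 0.5 × 14.71473 × (-0.0235)² = +0.0040631
ΔP/P ≈ +0.077436 + 0.0040631 = +0.081499 = +8.1499%.

+8.15%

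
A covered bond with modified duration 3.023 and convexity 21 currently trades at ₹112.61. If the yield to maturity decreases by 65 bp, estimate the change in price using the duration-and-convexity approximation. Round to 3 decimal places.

+₹2.263

Duration effect: -D_mod·Δy = -3.023 × (-0.0065) = +0.0196495
Convexity effect: ½·C·(Δy)² = 0.5 × 21 × (-0.0065)² = +0.000443625
ΔP/P ≈ +0.0196495 + 0.000443625 = +0.020093125
ΔP ≈ 112.61 × (+0.020093125) = +2.26268680625.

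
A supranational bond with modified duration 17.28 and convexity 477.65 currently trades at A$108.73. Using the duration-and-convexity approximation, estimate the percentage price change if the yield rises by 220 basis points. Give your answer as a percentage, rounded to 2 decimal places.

-26.46%

Duration effect: -D_mod·Δy = -17.28 × (+0.022) = -0.380160
Convexity effect: ½·C·(Δy)² = 0.5 × 477.65 × (0.022)² = +0.1155913
ΔP/P ≈ -0.380160 + 0.1155913 = -0.2645687
= -26.45687%.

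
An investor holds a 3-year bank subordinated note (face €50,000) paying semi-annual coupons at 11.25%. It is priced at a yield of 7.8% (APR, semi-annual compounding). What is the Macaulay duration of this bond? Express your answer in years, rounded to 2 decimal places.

Periodic yield y = 0.039. Discount each cash flow and weight by its period:
  t   CF        PV=CF/(1+0.039)^t    t·PV
  1     2,812.50     2,706.9297     2,706.9297
  2     2,812.50     2,605.3222     5,210.6444
  3     2,812.50     2,507.5286     7,522.5857
  4     2,812.50     2,413.4057     9,653.6230
  5     2,812.50     2,322.8159    11,614.0796
  6    52,812.50    41,980.0973   251,880.5839
  Σ                 54,536.0994   288,588.4462
Price P = Σ PV = 54,536.0994.
Macaulay duration = Σ(t·PV) / P = 288,588.4462 / 54,536.0994 = 5.29170 half-year periods.
In years: 5.29170 / 2 = 2.64585 years.

2.65 years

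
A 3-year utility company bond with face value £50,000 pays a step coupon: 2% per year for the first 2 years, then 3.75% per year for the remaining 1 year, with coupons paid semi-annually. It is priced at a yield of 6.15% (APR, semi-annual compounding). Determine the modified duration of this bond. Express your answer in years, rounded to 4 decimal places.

Periodic yield y = 0.03075. First find Macaulay duration:
  t   CF        PV=CF/(1+0.03075)^t    t·PV
  1       500.00       485.0837       485.0837
  2       500.00       470.6123       941.2247
  3       500.00       456.5727     1,369.7182
  4       500.00       442.9520     1,771.8079
  5       937.50       805.7579     4,028.7894
  6    50,937.50    42,473.4526   254,840.7154
  Σ                 45,134.4312   263,437.3392
P = 45,134.4312; Macaulay duration = 263,437.3392 / 45,134.4312 = 5.83673 half-year periods = 2.91836 years.
Modified duration = D_Mac / (1 + y) = 2.91836 / 1.03075 = 2.83130 years.

2.8313 years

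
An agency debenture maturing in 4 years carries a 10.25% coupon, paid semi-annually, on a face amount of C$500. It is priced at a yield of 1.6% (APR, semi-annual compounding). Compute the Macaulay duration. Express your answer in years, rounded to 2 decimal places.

3.47 years

Periodic yield y = 0.008. Discount each cash flow and weight by its period:
  t   CF        PV=CF/(1+0.008)^t    t·PV
  1       25.625        25.4216        25.4216
  2       25.625        25.2199        50.4397
  3       25.625        25.0197        75.0591
  4       25.625        24.8211        99.2846
  5       25.625        24.6241       123.1207
  6       25.625        24.4287       146.5723
  7       25.625        24.2348       169.6439
  8      525.625       493.1644     3,945.3155
  Σ                    666.9345     4,634.8575
Price P = Σ PV = 666.9345.
Macaulay duration = Σ(t·PV) / P = 4,634.8575 / 666.9345 = 6.94949 half-year periods.
In years: 6.94949 / 2 = 3.47475 years.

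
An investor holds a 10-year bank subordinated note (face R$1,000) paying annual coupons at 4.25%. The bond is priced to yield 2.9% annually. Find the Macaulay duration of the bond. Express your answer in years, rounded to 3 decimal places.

8.453 years

Periodic yield y = 0.029. Discount each cash flow and weight by its year:
  t   CF        PV=CF/(1+0.029)^t    t·PV
  1        42.50        41.3022        41.3022
  2        42.50        40.1382        80.2765
  3        42.50        39.0070       117.0211
  4        42.50        37.9077       151.6308
  5        42.50        36.8394       184.1968
  6        42.50        35.8011       214.8068
  7        42.50        34.7922       243.5451
  8        42.50        33.8116       270.4929
  9        42.50        32.8587       295.7284
  10    1,042.50       783.2895     7,832.8952
  Σ                  1,115.7477     9,431.8957
Price P = Σ PV = 1,115.7477.
Macaulay duration = Σ(t·PV) / P = 9,431.8957 / 1,115.7477 = 8.45343 years.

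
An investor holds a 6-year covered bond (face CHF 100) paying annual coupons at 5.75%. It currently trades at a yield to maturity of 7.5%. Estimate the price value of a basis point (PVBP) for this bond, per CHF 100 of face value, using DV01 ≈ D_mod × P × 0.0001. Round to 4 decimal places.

CHF 0.0444

Periodic yield y = 0.075.
  t   CF        PV=CF/(1+0.075)^t    t·PV
  1         5.75         5.3488         5.3488
  2         5.75         4.9757         9.9513
  3         5.75         4.6285        13.8856
  4         5.75         4.3056        17.2224
  5         5.75         4.0052        20.0261
  6       105.75        68.5219       411.1316
  Σ                     91.7858       477.5658
P = 91.7858; D_Mac = 5.20305 yrs; D_mod = 4.84004 yrs.
DV01 ≈ 4.84004 × 91.7858 × 0.0001 = 0.044425.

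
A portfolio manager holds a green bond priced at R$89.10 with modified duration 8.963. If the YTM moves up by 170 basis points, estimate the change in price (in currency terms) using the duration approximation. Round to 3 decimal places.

-R$13.576

Duration approximation: ΔP/P ≈ -D_mod · Δy = -8.963 × (+0.017) = -0.152371.
ΔP ≈ 89.10 × (-0.152371) = -13.5762561.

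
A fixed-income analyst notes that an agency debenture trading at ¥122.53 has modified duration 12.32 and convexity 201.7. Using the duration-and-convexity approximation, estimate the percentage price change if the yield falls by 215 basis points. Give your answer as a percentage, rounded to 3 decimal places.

+31.150%

Duration effect: -D_mod·Δy = -12.32 × (-0.0215) = +0.264880
Convexity effect: ½·C·(Δy)² = 0.5 × 201.7 × (-0.0215)² = +0.0466179125
ΔP/P ≈ +0.264880 + 0.0466179125 = +0.3114979125
= +31.14979125%.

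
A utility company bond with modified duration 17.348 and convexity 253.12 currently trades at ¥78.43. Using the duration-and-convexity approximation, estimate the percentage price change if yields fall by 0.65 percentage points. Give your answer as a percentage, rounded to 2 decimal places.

+11.81%

Duration effect: -D_mod·Δy = -17.348 × (-0.0065) = +0.112762
Convexity effect: ½·C·(Δy)² = 0.5 × 253.12 × (-0.0065)² = +0.00534716
ΔP/P ≈ +0.112762 + 0.00534716 = +0.11810916
= +11.810916%.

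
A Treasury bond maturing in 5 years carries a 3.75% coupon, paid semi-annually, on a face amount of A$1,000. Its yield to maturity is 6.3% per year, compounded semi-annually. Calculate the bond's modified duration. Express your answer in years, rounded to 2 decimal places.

4.44 years

Periodic yield y = 0.0315. First find Macaulay duration:
  t   CF        PV=CF/(1+0.0315)^t    t·PV
  1        18.75        18.1774        18.1774
  2        18.75        17.6223        35.2446
  3        18.75        17.0842        51.2525
  4        18.75        16.5624        66.2498
  5        18.75        16.0567        80.2833
  6        18.75        15.5663        93.3979
  7        18.75        15.0910       105.6367
  8        18.75        14.6301       117.0408
  9        18.75        14.1833       127.6500
  10    1,018.75       747.0941     7,470.9409
  Σ                    892.0678     8,165.8738
P = 892.0678; Macaulay duration = 8,165.8738 / 892.0678 = 9.15387 half-year periods = 4.57694 years.
Modified duration = D_Mac / (1 + y) = 4.57694 / 1.0315 = 4.43717 years.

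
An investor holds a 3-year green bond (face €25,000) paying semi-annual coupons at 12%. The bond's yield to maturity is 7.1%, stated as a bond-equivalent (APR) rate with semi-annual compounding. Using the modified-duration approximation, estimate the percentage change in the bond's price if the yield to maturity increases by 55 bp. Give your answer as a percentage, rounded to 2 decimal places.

-1.40%

Periodic yield y = 0.0355. Modified duration first:
  t   CF        PV=CF/(1+0.0355)^t    t·PV
  1     1,500.00     1,448.5756     1,448.5756
  2     1,500.00     1,398.9141     2,797.8282
  3     1,500.00     1,350.9552     4,052.8656
  4     1,500.00     1,304.6405     5,218.5619
  5     1,500.00     1,259.9135     6,299.5677
  6    26,500.00    21,495.3863   128,972.3179
  Σ                 28,258.3852   148,789.7169
P = 28,258.3852; D_Mac = 5.26533 half-year periods = 2.63266 yrs; D_mod = 2.63266/(1+0.0355) = 2.54241 yrs.
ΔP/P ≈ -D_mod · Δy = -2.54241 × (+0.0055) = -0.013983 = -1.3983%.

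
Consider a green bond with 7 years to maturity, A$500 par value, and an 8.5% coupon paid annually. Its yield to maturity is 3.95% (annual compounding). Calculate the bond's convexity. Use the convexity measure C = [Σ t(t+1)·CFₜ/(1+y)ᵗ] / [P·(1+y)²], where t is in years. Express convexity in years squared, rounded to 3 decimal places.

39.426

With y = 0.0395:
  t   CF        PV=CF/(1+0.0395)^t    t·PV        t(t+1)·PV
  1        42.50        40.8850        40.8850          81.7701
  2        42.50        39.3314        78.6629         235.9887
  3        42.50        37.8369       113.5107         454.0427
  4        42.50        36.3991       145.5965         727.9825
  5        42.50        35.0160       175.0800       1,050.4798
  6        42.50        33.6854       202.1125       1,414.7876
  7       542.50       413.6455     2,895.5184      23,164.1471
  Σ                    636.7994     3,651.3660      27,129.1985
P = 636.7994.
Convexity = Σ t(t+1)·PV / [P·(1+y)²] = 27,129.1985 / (636.7994 × 1.080560) = 39.42624.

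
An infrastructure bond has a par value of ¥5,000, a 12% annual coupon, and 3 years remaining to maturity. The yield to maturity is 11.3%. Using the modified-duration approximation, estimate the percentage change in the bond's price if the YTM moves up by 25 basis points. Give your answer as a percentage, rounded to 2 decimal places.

Periodic yield y = 0.113. Modified duration first:
  t   CF        PV=CF/(1+0.113)^t    t·PV
  1       600.00       539.0836       539.0836
  2       600.00       484.3518       968.7036
  3     5,600.00     4,061.6503    12,184.9510
  Σ                  5,085.0857    13,692.7382
P = 5,085.0857; D_Mac = 2.69273 yrs; D_mod = 2.69273/(1+0.113) = 2.41934 yrs.
ΔP/P ≈ -D_mod · Δy = -2.41934 × (+0.0025) = -0.006048 = -0.6048%.

-0.60%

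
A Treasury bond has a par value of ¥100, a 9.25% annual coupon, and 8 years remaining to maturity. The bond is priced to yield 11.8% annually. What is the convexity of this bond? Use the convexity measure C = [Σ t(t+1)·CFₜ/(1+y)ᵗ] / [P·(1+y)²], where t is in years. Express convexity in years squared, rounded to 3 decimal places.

37.383

With y = 0.118:
  t   CF        PV=CF/(1+0.118)^t    t·PV        t(t+1)·PV
  1         9.25         8.2737         8.2737          16.5474
  2         9.25         7.4004        14.8009          44.4027
  3         9.25         6.6194        19.8581          79.4324
  4         9.25         5.9207        23.6829         118.4144
  5         9.25         5.2958        26.4791         158.8744
  6         9.25         4.7369        28.4212         198.9483
  7         9.25         4.2369        29.6584         237.2669
  8       109.25        44.7597       358.0775       3,222.6973
  Σ                     87.2435       509.2517       4,076.5838
P = 87.2435.
Convexity = Σ t(t+1)·PV / [P·(1+y)²] = 4,076.5838 / (87.2435 × 1.249924) = 37.38347.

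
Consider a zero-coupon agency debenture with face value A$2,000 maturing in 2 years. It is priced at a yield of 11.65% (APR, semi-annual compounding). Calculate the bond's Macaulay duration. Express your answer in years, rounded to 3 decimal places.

2.000 years

A zero-coupon bond has a single cash flow at maturity, so its Macaulay duration equals its maturity: 2 years.
(Equivalently: 4 semi-annual periods ÷ 2 = 2 years.)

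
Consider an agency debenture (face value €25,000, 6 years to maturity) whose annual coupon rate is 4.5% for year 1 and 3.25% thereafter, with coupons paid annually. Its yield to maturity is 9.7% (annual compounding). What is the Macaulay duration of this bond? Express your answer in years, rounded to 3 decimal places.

5.379 years

Periodic yield y = 0.097. Discount each cash flow and weight by its year:
  t   CF        PV=CF/(1+0.097)^t    t·PV
  1     1,125.00     1,025.5242     1,025.5242
  2       812.50       675.1653     1,350.3306
  3       812.50       615.4652     1,846.3955
  4       812.50       561.0439     2,244.1757
  5       812.50       511.4347     2,557.1737
  6    25,812.50    14,811.2019    88,867.2117
  Σ                 18,199.8353    97,890.8114
Price P = Σ PV = 18,199.8353.
Macaulay duration = Σ(t·PV) / P = 97,890.8114 / 18,199.8353 = 5.37866 years.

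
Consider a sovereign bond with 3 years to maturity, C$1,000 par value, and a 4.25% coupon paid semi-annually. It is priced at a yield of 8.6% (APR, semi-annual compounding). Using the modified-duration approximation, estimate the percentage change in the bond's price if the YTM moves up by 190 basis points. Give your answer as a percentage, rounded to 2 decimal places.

Periodic yield y = 0.043. Modified duration first:
  t   CF        PV=CF/(1+0.043)^t    t·PV
  1        21.25        20.3739        20.3739
  2        21.25        19.5340        39.0679
  3        21.25        18.7286        56.1859
  4        21.25        17.9565        71.8260
  5        21.25        17.2162        86.0810
  6     1,021.25       793.2795     4,759.6769
  Σ                    887.0887     5,033.2116
P = 887.0887; D_Mac = 5.67385 half-year periods = 2.83693 yrs; D_mod = 2.83693/(1+0.043) = 2.71997 yrs.
ΔP/P ≈ -D_mod · Δy = -2.71997 × (+0.019) = -0.051679 = -5.1679%.

-5.17%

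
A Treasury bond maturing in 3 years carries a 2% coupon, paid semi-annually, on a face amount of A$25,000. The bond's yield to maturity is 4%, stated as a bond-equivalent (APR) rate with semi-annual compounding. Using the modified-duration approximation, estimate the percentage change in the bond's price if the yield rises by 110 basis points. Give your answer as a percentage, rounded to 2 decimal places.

-3.15%

Periodic yield y = 0.02. Modified duration first:
  t   CF        PV=CF/(1+0.02)^t    t·PV
  1       250.00       245.0980       245.0980
  2       250.00       240.2922       480.5844
  3       250.00       235.5806       706.7418
  4       250.00       230.9614       923.8454
  5       250.00       226.4327     1,132.1635
  6    25,250.00    22,421.2774   134,527.6644
  Σ                 23,599.6423   138,016.0975
P = 23,599.6423; D_Mac = 5.84823 half-year periods = 2.92411 yrs; D_mod = 2.92411/(1+0.02) = 2.86678 yrs.
ΔP/P ≈ -D_mod · Δy = -2.86678 × (+0.011) = -0.031535 = -3.1535%.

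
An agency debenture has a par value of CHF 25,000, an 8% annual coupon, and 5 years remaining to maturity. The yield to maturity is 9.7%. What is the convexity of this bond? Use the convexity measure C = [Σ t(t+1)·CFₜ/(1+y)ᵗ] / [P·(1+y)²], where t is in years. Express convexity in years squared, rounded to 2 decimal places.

20.24

With y = 0.097:
  t   CF        PV=CF/(1+0.097)^t    t·PV        t(t+1)·PV
  1     2,000.00     1,823.1541     1,823.1541       3,646.3081
  2     2,000.00     1,661.9454     3,323.8907       9,971.6721
  3     2,000.00     1,514.9912     4,544.9736      18,179.8945
  4     2,000.00     1,381.0312     5,524.1247      27,620.6237
  5    27,000.00    16,995.3701    84,976.8505     509,861.1028
  Σ                 23,376.4919   100,192.9936     569,279.6013
P = 23,376.4919.
Convexity = Σ t(t+1)·PV / [P·(1+y)²] = 569,279.6013 / (23,376.4919 × 1.203409) = 20.23639.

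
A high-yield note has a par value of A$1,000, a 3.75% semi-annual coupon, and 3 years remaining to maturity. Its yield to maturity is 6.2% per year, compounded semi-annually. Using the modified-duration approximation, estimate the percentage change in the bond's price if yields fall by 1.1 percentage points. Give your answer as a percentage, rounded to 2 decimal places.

+3.05%

Periodic yield y = 0.031. Modified duration first:
  t   CF        PV=CF/(1+0.031)^t    t·PV
  1        18.75        18.1862        18.1862
  2        18.75        17.6394        35.2788
  3        18.75        17.1090        51.3271
  4        18.75        16.5946        66.3784
  5        18.75        16.0956        80.4781
  6     1,018.75       848.2339     5,089.4035
  Σ                    933.8588     5,341.0521
P = 933.8588; D_Mac = 5.71934 half-year periods = 2.85967 yrs; D_mod = 2.85967/(1+0.031) = 2.77368 yrs.
ΔP/P ≈ -D_mod · Δy = -2.77368 × (-0.011) = +0.030511 = +3.0511%.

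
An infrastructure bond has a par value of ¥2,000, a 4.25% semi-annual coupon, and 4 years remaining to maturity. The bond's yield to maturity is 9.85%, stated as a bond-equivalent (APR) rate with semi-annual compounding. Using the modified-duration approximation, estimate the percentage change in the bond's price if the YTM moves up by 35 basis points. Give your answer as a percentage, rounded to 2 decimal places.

Periodic yield y = 0.04925. Modified duration first:
  t   CF        PV=CF/(1+0.04925)^t    t·PV
  1        42.50        40.5051        40.5051
  2        42.50        38.6039        77.2078
  3        42.50        36.7919       110.3756
  4        42.50        35.0649       140.2597
  5        42.50        33.4190       167.0952
  6        42.50        31.8504       191.1025
  7        42.50        30.3554       212.4879
  8     2,042.50     1,390.3695    11,122.9563
  Σ                  1,636.9602    12,061.9901
P = 1,636.9602; D_Mac = 7.36853 half-year periods = 3.68426 yrs; D_mod = 3.68426/(1+0.04925) = 3.51133 yrs.
ΔP/P ≈ -D_mod · Δy = -3.51133 × (+0.0035) = -0.012290 = -1.2290%.

-1.23%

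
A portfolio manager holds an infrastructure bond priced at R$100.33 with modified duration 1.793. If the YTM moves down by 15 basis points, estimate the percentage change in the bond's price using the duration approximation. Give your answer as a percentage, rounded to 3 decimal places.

+0.269%

Duration approximation: ΔP/P ≈ -D_mod · Δy = -1.793 × (-0.0015) = +0.0026895.
As a percentage: +0.26895%.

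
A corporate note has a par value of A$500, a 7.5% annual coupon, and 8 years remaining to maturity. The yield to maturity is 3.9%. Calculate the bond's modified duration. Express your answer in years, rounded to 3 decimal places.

6.247 years

Periodic yield y = 0.039. First find Macaulay duration:
  t   CF        PV=CF/(1+0.039)^t    t·PV
  1        37.50        36.0924        36.0924
  2        37.50        34.7376        69.4753
  3        37.50        33.4337       100.3011
  4        37.50        32.1787       128.7150
  5        37.50        30.9709       154.8544
  6        37.50        29.8084       178.8501
  7        37.50        28.6895       200.8262
  8       537.50       395.7802     3,166.2418
  Σ                    621.6914     4,035.3563
P = 621.6914; Macaulay duration = 4,035.3563 / 621.6914 = 6.49093 years.
Modified duration = D_Mac / (1 + y) = 6.49093 / 1.039 = 6.24729 years.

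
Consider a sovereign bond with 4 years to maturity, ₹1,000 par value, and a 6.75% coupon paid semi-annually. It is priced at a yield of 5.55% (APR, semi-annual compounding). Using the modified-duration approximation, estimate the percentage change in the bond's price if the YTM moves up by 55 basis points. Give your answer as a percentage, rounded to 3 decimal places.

Periodic yield y = 0.02775. Modified duration first:
  t   CF        PV=CF/(1+0.02775)^t    t·PV
  1        33.75        32.8387        32.8387
  2        33.75        31.9521        63.9041
  3        33.75        31.0893        93.2680
  4        33.75        30.2499       120.9996
  5        33.75        29.4331       147.1656
  6        33.75        28.6384       171.8304
  7        33.75        27.8651       195.0560
  8     1,033.75       830.4541     6,643.6329
  Σ                  1,042.5208     7,468.6954
P = 1,042.5208; D_Mac = 7.16407 half-year periods = 3.58204 yrs; D_mod = 3.58204/(1+0.02775) = 3.48532 yrs.
ΔP/P ≈ -D_mod · Δy = -3.48532 × (+0.0055) = -0.019169 = -1.9169%.

-1.917%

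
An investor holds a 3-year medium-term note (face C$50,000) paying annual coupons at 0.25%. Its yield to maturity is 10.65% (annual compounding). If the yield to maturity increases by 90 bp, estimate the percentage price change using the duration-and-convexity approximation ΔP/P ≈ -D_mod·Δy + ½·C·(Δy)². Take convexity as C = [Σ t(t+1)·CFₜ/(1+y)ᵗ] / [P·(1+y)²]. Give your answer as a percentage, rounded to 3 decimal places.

With y = 0.1065:
  t   CF        PV=CF/(1+0.1065)^t    t·PV        t(t+1)·PV
  1       125.00       112.9688       112.9688         225.9376
  2       125.00       102.0956       204.1913         612.5738
  3    50,125.00    36,999.8643   110,999.5928     443,998.3712
  Σ                 37,214.9287   111,316.7529     444,836.8826
P = 37,214.9287; D_Mac = 2.99119 yrs; D_mod = 2.70329 yrs; C = 9.76294.
Duration effect: -2.70329 × (+0.009) = -0.024330
Convexity effect: 0.5 × 9.76294 × (0.009)² = +0.0003954
ΔP/P ≈ -0.024330 + 0.0003954 = -0.023934 = -2.3934%.

-2.393%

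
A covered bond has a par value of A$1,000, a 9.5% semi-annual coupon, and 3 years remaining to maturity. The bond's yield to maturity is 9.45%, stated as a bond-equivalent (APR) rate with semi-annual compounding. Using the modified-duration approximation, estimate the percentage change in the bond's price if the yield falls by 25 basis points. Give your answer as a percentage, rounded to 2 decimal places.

+0.64%

Periodic yield y = 0.04725. Modified duration first:
  t   CF        PV=CF/(1+0.04725)^t    t·PV
  1        47.50        45.3569        45.3569
  2        47.50        43.3105        86.6209
  3        47.50        41.3564       124.0691
  4        47.50        39.4905       157.9618
  5        47.50        37.7087       188.5436
  6     1,047.50       794.0573     4,764.3435
  Σ                  1,001.2802     5,366.8959
P = 1,001.2802; D_Mac = 5.36003 half-year periods = 2.68002 yrs; D_mod = 2.68002/(1+0.04725) = 2.55910 yrs.
ΔP/P ≈ -D_mod · Δy = -2.55910 × (-0.0025) = +0.006398 = +0.6398%.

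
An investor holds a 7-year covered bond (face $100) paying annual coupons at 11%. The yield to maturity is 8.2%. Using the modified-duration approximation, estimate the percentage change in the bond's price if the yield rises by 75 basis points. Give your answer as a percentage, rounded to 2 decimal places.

Periodic yield y = 0.082. Modified duration first:
  t   CF        PV=CF/(1+0.082)^t    t·PV
  1        11.00        10.1664        10.1664
  2        11.00         9.3959        18.7918
  3        11.00         8.6838        26.0515
  4        11.00         8.0257        32.1029
  5        11.00         7.4175        37.0874
  6        11.00         6.8553        41.1321
  7       111.00        63.9340       447.5383
  Σ                    114.4787       612.8702
P = 114.4787; D_Mac = 5.35358 yrs; D_mod = 5.35358/(1+0.082) = 4.94785 yrs.
ΔP/P ≈ -D_mod · Δy = -4.94785 × (+0.0075) = -0.037109 = -3.7109%.

-3.71%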